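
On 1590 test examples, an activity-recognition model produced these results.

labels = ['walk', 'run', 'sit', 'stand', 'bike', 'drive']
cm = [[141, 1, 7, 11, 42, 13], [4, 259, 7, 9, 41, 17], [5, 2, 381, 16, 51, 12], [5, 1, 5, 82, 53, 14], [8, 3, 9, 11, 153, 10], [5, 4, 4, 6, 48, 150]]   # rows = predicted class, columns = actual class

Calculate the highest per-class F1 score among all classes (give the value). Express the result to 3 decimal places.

0.866

Per-class F1 score (2·TP/(2·TP+FP+FN)):
  walk: TP=141, FP=1+7+11+42+13=74, FN=4+5+5+8+5=27 → 282/383 = 0.7363
  run: TP=259, FP=4+7+9+41+17=78, FN=1+2+1+3+4=11 → 518/607 = 0.8534
  sit: TP=381, FP=5+2+16+51+12=86, FN=7+7+5+9+4=32 → 762/880 = 0.8659
  stand: TP=82, FP=5+1+5+53+14=78, FN=11+9+16+11+6=53 → 164/295 = 0.5559
  bike: TP=153, FP=8+3+9+11+10=41, FN=42+41+51+53+48=235 → 306/582 = 0.5258
  drive: TP=150, FP=5+4+4+6+48=67, FN=13+17+12+14+10=66 → 300/433 = 0.6928
Highest is class 'sit' with F1 score = 0.866.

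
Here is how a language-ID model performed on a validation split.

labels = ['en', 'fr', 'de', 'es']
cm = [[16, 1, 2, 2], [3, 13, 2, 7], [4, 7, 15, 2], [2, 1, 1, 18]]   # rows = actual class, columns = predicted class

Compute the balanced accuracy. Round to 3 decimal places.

0.659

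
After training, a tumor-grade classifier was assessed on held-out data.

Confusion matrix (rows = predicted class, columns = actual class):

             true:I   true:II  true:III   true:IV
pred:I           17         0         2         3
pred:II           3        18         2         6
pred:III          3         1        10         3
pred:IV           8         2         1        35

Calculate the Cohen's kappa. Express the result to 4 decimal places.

0.5827

Observed agreement pₒ = trace/N = 80/114 = 0.70175
Expected agreement pₑ = Σ (rowᵢ·colᵢ)/N² = (31·22 + 21·29 + 15·17 + 47·46)/114² = 0.28532
κ = (pₒ − pₑ)/(1 − pₑ) = (0.70175 − 0.28532)/(1 − 0.28532) = 0.5827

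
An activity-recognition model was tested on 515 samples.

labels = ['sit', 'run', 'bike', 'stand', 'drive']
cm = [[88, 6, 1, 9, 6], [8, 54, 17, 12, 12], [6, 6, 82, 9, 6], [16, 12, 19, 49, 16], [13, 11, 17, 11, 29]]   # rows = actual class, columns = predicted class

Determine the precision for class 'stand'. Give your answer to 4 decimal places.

Treat 'stand' as positive and all other classes as negative.
precision = TP/(TP+FP).
stand: TP=49, FP=9+12+9+11=41 → 49/90 = 0.54444

0.5444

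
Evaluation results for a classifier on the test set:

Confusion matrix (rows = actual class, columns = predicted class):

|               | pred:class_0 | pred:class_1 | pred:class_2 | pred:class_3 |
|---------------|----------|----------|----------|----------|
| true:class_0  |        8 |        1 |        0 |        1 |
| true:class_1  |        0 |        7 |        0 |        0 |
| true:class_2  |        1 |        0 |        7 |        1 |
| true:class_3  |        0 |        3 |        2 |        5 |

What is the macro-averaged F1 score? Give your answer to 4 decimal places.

0.7465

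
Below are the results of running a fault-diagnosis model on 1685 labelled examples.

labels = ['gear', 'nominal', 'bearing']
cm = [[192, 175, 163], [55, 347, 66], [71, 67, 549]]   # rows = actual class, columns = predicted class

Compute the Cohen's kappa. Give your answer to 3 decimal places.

Observed agreement pₒ = trace/N = 1088/1685 = 0.6457
Expected agreement pₑ = Σ (rowᵢ·colᵢ)/N² = (530·318 + 468·589 + 687·778)/1685² = 0.3447
κ = (pₒ − pₑ)/(1 − pₑ) = (0.6457 − 0.3447)/(1 − 0.3447) = 0.459

0.459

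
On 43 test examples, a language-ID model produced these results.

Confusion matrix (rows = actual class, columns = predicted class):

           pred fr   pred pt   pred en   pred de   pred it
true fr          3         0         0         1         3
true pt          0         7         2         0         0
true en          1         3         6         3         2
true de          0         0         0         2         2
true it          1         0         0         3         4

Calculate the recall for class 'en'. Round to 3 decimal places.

0.400

Take TP from the diagonal, FP from the rest of the 'en' prediction marginal, FN from the rest of the 'en' actual marginal.
recall = TP/(TP+FN).
en: TP=6, FN=1+3+3+2=9 → 6/15 = 0.4000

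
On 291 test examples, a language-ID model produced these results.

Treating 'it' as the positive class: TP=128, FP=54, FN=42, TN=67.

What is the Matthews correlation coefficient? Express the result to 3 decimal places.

MCC = (TP·TN − FP·FN) / √((TP+FP)(TP+FN)(TN+FP)(TN+FN))
Numerator = 128·67 − 54·42 = 6308
Denominator = √(182·170·121·109) = √408067660 = 20200.6846
MCC = 6308 / 20200.6846 = 0.312

0.312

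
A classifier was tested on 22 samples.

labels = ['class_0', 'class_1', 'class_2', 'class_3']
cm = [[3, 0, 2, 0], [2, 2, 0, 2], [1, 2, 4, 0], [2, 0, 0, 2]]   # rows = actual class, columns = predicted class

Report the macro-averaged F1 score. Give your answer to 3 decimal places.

Per-class F1 score (2·TP/(2·TP+FP+FN)):
  class_0: TP=3, FP=2+1+2=5, FN=0+2+0=2 → 6/13 = 0.4615
  class_1: TP=2, FP=0+2+0=2, FN=2+0+2=4 → 4/10 = 0.4000
  class_2: TP=4, FP=2+0+0=2, FN=1+2+0=3 → 8/13 = 0.6154
  class_3: TP=2, FP=0+2+0=2, FN=2+0+0=2 → 4/8 = 0.5000
Macro-F1 score = mean = (0.4615 + 0.4000 + 0.6154 + 0.5000) / 4 = 0.494

0.494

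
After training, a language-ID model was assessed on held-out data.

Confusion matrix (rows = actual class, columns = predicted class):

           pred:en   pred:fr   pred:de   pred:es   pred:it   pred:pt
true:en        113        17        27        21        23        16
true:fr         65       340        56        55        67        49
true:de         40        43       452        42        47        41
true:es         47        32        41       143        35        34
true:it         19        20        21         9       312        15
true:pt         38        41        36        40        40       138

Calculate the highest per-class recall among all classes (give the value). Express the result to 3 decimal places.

Per-class recall (TP/(TP+FN)):
  en: TP=113, FN=17+27+21+23+16=104 → 113/217 = 0.5207
  fr: TP=340, FN=65+56+55+67+49=292 → 340/632 = 0.5380
  de: TP=452, FN=40+43+42+47+41=213 → 452/665 = 0.6797
  es: TP=143, FN=47+32+41+35+34=189 → 143/332 = 0.4307
  it: TP=312, FN=19+20+21+9+15=84 → 312/396 = 0.7879
  pt: TP=138, FN=38+41+36+40+40=195 → 138/333 = 0.4144
Highest is class 'it' with recall = 0.788.

0.788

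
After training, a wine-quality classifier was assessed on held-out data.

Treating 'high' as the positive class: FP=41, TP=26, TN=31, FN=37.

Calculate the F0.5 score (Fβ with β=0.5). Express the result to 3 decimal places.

0.393

Fβ = (1+β²)·TP / ((1+β²)·TP + β²·FN + FP), with β²=1/4
= 1.25·26 / (1.25·26 + 0.25·37 + 41) = 0.393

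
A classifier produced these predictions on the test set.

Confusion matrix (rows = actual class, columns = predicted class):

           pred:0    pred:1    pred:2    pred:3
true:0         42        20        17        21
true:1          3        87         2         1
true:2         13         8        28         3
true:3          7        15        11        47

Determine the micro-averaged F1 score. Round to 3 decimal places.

0.628

Micro-averaging pools counts across classes: ΣTP=204, ΣFP=121, ΣFN=121.
Micro-F1 score = 2·TP/(2·TP+FP+FN) on pooled counts = 0.628 (equals overall accuracy in single-label multiclass).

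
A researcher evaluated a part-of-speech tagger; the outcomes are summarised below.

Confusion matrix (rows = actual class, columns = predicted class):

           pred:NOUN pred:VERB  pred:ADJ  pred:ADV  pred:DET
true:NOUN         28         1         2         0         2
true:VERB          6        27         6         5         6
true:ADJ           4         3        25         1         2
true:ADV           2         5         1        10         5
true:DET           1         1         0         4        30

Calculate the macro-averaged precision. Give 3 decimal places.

0.663

Per-class precision (TP/(TP+FP)):
  NOUN: TP=28, FP=6+4+2+1=13 → 28/41 = 0.6829
  VERB: TP=27, FP=1+3+5+1=10 → 27/37 = 0.7297
  ADJ: TP=25, FP=2+6+1+0=9 → 25/34 = 0.7353
  ADV: TP=10, FP=0+5+1+4=10 → 10/20 = 0.5000
  DET: TP=30, FP=2+6+2+5=15 → 30/45 = 0.6667
Macro-precision = mean = (0.6829 + 0.7297 + 0.7353 + 0.5000 + 0.6667) / 5 = 0.663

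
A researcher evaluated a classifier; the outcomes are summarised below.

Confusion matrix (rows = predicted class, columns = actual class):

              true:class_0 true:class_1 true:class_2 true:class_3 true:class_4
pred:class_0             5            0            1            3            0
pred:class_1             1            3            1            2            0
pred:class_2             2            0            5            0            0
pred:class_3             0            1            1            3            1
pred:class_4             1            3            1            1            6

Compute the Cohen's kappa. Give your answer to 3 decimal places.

0.423

Observed agreement pₒ = trace/N = 22/41 = 0.5366
Expected agreement pₑ = Σ (rowᵢ·colᵢ)/N² = (9·9 + 7·7 + 9·7 + 9·6 + 7·12)/41² = 0.1969
κ = (pₒ − pₑ)/(1 − pₑ) = (0.5366 − 0.1969)/(1 − 0.1969) = 0.423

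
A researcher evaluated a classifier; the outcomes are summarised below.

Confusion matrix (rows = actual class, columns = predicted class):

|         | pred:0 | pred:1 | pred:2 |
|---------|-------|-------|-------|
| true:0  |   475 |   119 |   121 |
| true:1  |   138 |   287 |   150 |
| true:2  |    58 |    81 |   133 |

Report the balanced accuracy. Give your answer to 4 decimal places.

Balanced accuracy = mean of per-class recall.
  0: recall = 475/715 = 0.66434
  1: recall = 287/575 = 0.49913
  2: recall = 133/272 = 0.48897
Mean = (0.66434 + 0.49913 + 0.48897) / 3 = 0.5508

0.5508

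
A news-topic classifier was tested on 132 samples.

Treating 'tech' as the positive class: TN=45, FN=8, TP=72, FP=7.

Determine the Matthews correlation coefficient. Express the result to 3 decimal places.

0.763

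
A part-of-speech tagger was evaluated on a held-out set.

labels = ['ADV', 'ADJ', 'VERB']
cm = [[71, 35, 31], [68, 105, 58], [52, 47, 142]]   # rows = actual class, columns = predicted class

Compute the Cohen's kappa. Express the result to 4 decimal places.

0.2791

Observed agreement pₒ = trace/N = 318/609 = 0.52217
Expected agreement pₑ = Σ (rowᵢ·colᵢ)/N² = (137·191 + 231·187 + 241·231)/609² = 0.33713
κ = (pₒ − pₑ)/(1 − pₑ) = (0.52217 − 0.33713)/(1 − 0.33713) = 0.2791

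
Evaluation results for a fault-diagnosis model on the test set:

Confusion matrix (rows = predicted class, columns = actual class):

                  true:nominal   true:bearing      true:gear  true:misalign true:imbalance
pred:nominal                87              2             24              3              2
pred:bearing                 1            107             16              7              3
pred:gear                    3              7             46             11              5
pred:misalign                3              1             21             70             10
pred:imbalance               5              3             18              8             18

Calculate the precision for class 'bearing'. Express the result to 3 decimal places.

0.799

One-vs-rest for 'bearing': TP = diagonal; FP = other classes predicted 'bearing'; FN = 'bearing' predicted as other.
precision = TP/(TP+FP).
bearing: TP=107, FP=1+16+7+3=27 → 107/134 = 0.7985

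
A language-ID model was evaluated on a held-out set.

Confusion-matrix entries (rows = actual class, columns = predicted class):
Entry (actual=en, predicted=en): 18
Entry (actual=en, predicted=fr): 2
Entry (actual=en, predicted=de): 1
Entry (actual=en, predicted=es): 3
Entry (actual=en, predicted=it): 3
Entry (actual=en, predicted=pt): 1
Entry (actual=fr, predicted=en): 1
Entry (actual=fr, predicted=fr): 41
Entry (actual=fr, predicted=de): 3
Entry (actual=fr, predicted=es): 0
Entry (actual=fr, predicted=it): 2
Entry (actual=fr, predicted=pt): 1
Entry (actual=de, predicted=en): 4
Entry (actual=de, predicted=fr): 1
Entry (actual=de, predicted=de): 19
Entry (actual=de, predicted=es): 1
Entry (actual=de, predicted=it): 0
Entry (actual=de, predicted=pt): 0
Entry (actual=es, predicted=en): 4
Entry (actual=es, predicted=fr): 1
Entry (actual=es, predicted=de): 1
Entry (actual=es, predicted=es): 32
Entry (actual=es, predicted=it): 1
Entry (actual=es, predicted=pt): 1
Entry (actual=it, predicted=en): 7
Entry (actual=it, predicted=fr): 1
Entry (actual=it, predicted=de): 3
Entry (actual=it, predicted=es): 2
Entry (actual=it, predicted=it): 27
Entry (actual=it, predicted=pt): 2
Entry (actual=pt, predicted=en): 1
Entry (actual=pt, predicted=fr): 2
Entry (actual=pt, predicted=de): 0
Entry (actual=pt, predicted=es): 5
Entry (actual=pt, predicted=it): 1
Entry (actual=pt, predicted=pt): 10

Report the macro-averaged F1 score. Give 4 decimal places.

Per-class F1 score (2·TP/(2·TP+FP+FN)):
  en: TP=18, FP=1+4+4+7+1=17, FN=2+1+3+3+1=10 → 36/63 = 0.57143
  fr: TP=41, FP=2+1+1+1+2=7, FN=1+3+0+2+1=7 → 82/96 = 0.85417
  de: TP=19, FP=1+3+1+3+0=8, FN=4+1+1+0+0=6 → 38/52 = 0.73077
  es: TP=32, FP=3+0+1+2+5=11, FN=4+1+1+1+1=8 → 64/83 = 0.77108
  it: TP=27, FP=3+2+0+1+1=7, FN=7+1+3+2+2=15 → 54/76 = 0.71053
  pt: TP=10, FP=1+1+0+1+2=5, FN=1+2+0+5+1=9 → 20/34 = 0.58824
Macro-F1 score = mean = (0.57143 + 0.85417 + 0.73077 + 0.77108 + 0.71053 + 0.58824) / 6 = 0.7044

0.7044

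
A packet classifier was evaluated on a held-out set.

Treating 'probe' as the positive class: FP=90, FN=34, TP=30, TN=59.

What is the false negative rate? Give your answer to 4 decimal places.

0.5313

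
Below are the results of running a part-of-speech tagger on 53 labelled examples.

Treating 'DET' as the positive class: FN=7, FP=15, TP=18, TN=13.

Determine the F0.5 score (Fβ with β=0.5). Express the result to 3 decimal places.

0.573

Fβ = (1+β²)·TP / ((1+β²)·TP + β²·FN + FP), with β²=1/4
= 1.25·18 / (1.25·18 + 0.25·7 + 15) = 0.573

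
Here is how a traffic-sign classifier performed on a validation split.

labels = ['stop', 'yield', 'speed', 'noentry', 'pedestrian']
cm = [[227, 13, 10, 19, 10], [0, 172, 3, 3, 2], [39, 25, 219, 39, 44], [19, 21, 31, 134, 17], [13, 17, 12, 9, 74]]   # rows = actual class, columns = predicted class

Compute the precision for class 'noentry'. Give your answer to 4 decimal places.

0.6569

One-vs-rest for 'noentry': TP = diagonal; FP = other classes predicted 'noentry'; FN = 'noentry' predicted as other.
precision = TP/(TP+FP).
noentry: TP=134, FP=19+3+39+9=70 → 134/204 = 0.65686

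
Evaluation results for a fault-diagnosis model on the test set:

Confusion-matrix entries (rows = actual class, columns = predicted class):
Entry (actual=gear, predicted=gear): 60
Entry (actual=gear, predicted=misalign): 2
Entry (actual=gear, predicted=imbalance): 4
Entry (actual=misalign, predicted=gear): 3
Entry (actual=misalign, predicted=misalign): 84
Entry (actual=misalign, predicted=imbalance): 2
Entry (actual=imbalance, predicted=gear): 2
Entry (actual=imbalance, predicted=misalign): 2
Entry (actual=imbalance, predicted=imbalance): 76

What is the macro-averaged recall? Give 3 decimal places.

0.934

Per-class recall (TP/(TP+FN)):
  gear: TP=60, FN=2+4=6 → 60/66 = 0.9091
  misalign: TP=84, FN=3+2=5 → 84/89 = 0.9438
  imbalance: TP=76, FN=2+2=4 → 76/80 = 0.9500
Macro-recall = mean = (0.9091 + 0.9438 + 0.9500) / 3 = 0.934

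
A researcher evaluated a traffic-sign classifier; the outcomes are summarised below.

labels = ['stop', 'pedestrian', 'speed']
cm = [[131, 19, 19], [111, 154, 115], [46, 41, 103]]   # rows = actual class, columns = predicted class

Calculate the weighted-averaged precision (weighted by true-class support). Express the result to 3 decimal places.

Per-class precision (TP/(TP+FP)):
  stop: TP=131, FP=111+46=157 → 131/288 = 0.4549
  pedestrian: TP=154, FP=19+41=60 → 154/214 = 0.7196
  speed: TP=103, FP=19+115=134 → 103/237 = 0.4346
Weighted-precision = Σ (supportᵢ/N)·precisionᵢ with N=739: (169/739)·0.4549 + (380/739)·0.7196 + (190/739)·0.4346 = 0.586

0.586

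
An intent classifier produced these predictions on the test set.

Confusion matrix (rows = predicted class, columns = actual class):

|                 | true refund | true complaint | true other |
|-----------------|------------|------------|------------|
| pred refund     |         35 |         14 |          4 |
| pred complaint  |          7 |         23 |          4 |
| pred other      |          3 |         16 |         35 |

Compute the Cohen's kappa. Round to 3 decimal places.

0.494

Observed agreement pₒ = trace/N = 93/141 = 0.6596
Expected agreement pₑ = Σ (rowᵢ·colᵢ)/N² = (45·53 + 53·34 + 43·54)/141² = 0.3274
κ = (pₒ − pₑ)/(1 − pₑ) = (0.6596 − 0.3274)/(1 − 0.3274) = 0.494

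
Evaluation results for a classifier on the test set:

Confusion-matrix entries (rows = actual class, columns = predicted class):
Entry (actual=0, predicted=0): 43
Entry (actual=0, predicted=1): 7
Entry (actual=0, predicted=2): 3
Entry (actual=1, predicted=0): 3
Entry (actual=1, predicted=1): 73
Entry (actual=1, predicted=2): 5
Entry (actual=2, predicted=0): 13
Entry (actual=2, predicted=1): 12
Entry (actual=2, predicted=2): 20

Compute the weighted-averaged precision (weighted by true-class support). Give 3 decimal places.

Per-class precision (TP/(TP+FP)):
  0: TP=43, FP=3+13=16 → 43/59 = 0.7288
  1: TP=73, FP=7+12=19 → 73/92 = 0.7935
  2: TP=20, FP=3+5=8 → 20/28 = 0.7143
Weighted-precision = Σ (supportᵢ/N)·precisionᵢ with N=179: (53/179)·0.7288 + (81/179)·0.7935 + (45/179)·0.7143 = 0.754

0.754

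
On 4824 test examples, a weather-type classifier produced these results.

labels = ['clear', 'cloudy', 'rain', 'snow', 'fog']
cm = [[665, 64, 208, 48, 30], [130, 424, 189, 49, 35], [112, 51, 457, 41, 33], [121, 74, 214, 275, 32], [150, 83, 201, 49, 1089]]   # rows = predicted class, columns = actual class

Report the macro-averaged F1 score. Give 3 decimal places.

0.575

Per-class F1 score (2·TP/(2·TP+FP+FN)):
  clear: TP=665, FP=64+208+48+30=350, FN=130+112+121+150=513 → 1330/2193 = 0.6065
  cloudy: TP=424, FP=130+189+49+35=403, FN=64+51+74+83=272 → 848/1523 = 0.5568
  rain: TP=457, FP=112+51+41+33=237, FN=208+189+214+201=812 → 914/1963 = 0.4656
  snow: TP=275, FP=121+74+214+32=441, FN=48+49+41+49=187 → 550/1178 = 0.4669
  fog: TP=1089, FP=150+83+201+49=483, FN=30+35+33+32=130 → 2178/2791 = 0.7804
Macro-F1 score = mean = (0.6065 + 0.5568 + 0.4656 + 0.4669 + 0.7804) / 5 = 0.575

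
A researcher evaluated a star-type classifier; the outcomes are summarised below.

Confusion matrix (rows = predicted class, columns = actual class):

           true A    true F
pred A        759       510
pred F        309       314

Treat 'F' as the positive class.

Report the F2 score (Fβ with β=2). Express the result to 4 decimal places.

0.4006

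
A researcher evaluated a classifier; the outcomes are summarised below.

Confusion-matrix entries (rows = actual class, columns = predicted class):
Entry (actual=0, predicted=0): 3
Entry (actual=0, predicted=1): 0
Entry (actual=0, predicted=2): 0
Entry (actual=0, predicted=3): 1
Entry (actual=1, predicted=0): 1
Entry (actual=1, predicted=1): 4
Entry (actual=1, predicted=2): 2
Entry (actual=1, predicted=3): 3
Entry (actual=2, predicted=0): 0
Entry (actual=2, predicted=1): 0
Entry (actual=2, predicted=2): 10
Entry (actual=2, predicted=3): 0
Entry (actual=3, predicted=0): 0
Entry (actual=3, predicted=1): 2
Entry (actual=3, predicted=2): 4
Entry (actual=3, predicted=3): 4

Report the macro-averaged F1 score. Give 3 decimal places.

0.616

Per-class F1 score (2·TP/(2·TP+FP+FN)):
  0: TP=3, FP=1+0+0=1, FN=0+0+1=1 → 6/8 = 0.7500
  1: TP=4, FP=0+0+2=2, FN=1+2+3=6 → 8/16 = 0.5000
  2: TP=10, FP=0+2+4=6, FN=0+0+0=0 → 20/26 = 0.7692
  3: TP=4, FP=1+3+0=4, FN=0+2+4=6 → 8/18 = 0.4444
Macro-F1 score = mean = (0.7500 + 0.5000 + 0.7692 + 0.4444) / 4 = 0.616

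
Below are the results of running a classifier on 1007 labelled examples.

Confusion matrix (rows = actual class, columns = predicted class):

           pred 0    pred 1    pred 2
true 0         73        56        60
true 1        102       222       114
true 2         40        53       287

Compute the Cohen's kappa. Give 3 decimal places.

0.345

Observed agreement pₒ = trace/N = 582/1007 = 0.5780
Expected agreement pₑ = Σ (rowᵢ·colᵢ)/N² = (189·215 + 438·331 + 380·461)/1007² = 0.3558
κ = (pₒ − pₑ)/(1 − pₑ) = (0.5780 − 0.3558)/(1 − 0.3558) = 0.345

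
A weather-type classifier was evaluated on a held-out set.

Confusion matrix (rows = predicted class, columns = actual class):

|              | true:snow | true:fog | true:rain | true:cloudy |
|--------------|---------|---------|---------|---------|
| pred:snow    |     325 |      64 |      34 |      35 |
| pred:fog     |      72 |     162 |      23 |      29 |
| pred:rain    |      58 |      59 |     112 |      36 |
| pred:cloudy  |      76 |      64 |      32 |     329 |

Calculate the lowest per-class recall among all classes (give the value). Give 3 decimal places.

Per-class recall (TP/(TP+FN)):
  snow: TP=325, FN=72+58+76=206 → 325/531 = 0.6121
  fog: TP=162, FN=64+59+64=187 → 162/349 = 0.4642
  rain: TP=112, FN=34+23+32=89 → 112/201 = 0.5572
  cloudy: TP=329, FN=35+29+36=100 → 329/429 = 0.7669
Lowest is class 'fog' with recall = 0.464.

0.464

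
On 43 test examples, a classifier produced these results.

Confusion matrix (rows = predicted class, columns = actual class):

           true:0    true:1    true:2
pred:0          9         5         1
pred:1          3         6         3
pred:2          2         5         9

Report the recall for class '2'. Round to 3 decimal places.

One-vs-rest for '2': TP = diagonal; FP = other classes predicted '2'; FN = '2' predicted as other.
recall = TP/(TP+FN).
2: TP=9, FN=1+3=4 → 9/13 = 0.6923

0.692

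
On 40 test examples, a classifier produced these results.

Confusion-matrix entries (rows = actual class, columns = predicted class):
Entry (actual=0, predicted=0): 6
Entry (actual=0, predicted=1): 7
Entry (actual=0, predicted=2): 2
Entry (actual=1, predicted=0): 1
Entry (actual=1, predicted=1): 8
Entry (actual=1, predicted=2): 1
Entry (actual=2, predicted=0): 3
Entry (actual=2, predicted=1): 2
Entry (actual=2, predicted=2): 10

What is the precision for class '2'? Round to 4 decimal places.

0.7692

precision = TP/(TP+FP).
2: TP=10, FP=2+1=3 → 10/13 = 0.76923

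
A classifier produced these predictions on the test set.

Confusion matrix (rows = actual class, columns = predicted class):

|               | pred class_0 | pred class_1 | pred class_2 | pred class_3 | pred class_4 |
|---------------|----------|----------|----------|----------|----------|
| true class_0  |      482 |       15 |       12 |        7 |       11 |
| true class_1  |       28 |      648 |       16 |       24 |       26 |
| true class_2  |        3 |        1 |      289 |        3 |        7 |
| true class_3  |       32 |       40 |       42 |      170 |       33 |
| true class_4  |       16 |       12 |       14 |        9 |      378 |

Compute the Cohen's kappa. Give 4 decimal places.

Observed agreement pₒ = trace/N = 1967/2318 = 0.84858
Expected agreement pₑ = Σ (rowᵢ·colᵢ)/N² = (527·561 + 742·716 + 303·373 + 317·213 + 429·455)/2318² = 0.22383
κ = (pₒ − pₑ)/(1 − pₑ) = (0.84858 − 0.22383)/(1 − 0.22383) = 0.8049

0.8049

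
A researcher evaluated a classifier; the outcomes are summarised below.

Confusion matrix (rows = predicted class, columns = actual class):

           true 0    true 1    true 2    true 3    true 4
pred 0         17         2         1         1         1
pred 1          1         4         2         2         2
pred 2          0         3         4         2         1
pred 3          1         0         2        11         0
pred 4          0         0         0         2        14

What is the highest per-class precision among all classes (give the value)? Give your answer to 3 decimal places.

0.875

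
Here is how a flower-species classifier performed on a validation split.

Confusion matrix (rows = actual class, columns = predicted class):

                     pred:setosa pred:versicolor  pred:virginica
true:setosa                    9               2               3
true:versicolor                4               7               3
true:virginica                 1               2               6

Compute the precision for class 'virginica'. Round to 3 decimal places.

Treat 'virginica' as positive and all other classes as negative.
precision = TP/(TP+FP).
virginica: TP=6, FP=3+3=6 → 6/12 = 0.5000

0.500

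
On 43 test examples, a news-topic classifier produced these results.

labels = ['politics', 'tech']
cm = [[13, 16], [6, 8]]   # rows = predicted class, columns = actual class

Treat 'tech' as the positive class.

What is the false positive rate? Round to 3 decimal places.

0.316

FPR = FP/(FP+TN) = 6/(6+13) = 0.316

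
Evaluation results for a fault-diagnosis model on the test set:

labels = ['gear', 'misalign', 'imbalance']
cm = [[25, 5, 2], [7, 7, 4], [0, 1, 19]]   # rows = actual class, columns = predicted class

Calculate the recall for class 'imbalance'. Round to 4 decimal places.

recall = TP/(TP+FN).
imbalance: TP=19, FN=0+1=1 → 19/20 = 0.95000

0.9500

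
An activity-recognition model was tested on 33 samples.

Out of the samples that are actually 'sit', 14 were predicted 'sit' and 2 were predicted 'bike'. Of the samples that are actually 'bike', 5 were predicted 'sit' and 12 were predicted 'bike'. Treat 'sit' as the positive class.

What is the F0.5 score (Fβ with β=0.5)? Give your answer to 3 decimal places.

Fβ = (1+β²)·TP / ((1+β²)·TP + β²·FN + FP), with β²=1/4
= 1.25·14 / (1.25·14 + 0.25·2 + 5) = 0.761

0.761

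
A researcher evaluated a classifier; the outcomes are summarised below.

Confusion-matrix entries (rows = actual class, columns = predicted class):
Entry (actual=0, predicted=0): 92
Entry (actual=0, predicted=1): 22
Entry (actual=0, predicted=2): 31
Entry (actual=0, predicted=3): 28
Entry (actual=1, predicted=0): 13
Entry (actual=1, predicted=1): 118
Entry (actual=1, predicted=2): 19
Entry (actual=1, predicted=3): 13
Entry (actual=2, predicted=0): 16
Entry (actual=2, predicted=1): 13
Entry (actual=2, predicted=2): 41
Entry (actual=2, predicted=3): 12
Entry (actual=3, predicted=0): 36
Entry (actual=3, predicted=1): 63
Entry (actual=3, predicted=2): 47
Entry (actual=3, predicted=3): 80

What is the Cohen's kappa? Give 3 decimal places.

0.352

Observed agreement pₒ = trace/N = 331/644 = 0.5140
Expected agreement pₑ = Σ (rowᵢ·colᵢ)/N² = (173·157 + 163·216 + 82·138 + 226·133)/644² = 0.2501
κ = (pₒ − pₑ)/(1 − pₑ) = (0.5140 − 0.2501)/(1 − 0.2501) = 0.352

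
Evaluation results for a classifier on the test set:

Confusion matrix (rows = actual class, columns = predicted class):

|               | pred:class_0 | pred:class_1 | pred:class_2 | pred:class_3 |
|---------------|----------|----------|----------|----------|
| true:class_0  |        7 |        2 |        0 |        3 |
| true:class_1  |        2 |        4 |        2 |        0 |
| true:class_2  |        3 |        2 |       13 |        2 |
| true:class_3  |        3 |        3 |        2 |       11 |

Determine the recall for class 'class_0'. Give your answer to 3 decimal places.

0.583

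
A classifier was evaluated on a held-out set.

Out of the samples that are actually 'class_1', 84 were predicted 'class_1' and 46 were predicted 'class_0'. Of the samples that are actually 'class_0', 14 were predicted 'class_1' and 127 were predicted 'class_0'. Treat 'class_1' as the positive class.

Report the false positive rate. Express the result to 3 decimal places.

FPR = FP/(FP+TN) = 14/(14+127) = 0.099

0.099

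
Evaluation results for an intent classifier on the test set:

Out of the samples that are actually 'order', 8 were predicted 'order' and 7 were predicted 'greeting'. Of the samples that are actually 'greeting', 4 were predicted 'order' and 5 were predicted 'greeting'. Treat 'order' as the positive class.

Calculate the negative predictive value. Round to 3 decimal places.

NPV = TN/(TN+FN) = 5/(5+7) = 0.417

0.417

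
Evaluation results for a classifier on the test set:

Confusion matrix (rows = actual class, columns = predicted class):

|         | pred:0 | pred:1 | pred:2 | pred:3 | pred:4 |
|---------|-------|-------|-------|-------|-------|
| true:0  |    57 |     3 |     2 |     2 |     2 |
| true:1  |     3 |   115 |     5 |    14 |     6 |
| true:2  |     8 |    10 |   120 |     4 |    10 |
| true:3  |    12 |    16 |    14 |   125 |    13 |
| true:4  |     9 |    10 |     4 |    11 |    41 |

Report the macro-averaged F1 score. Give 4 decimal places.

Per-class F1 score (2·TP/(2·TP+FP+FN)):
  0: TP=57, FP=3+8+12+9=32, FN=3+2+2+2=9 → 114/155 = 0.73548
  1: TP=115, FP=3+10+16+10=39, FN=3+5+14+6=28 → 230/297 = 0.77441
  2: TP=120, FP=2+5+14+4=25, FN=8+10+4+10=32 → 240/297 = 0.80808
  3: TP=125, FP=2+14+4+11=31, FN=12+16+14+13=55 → 250/336 = 0.74405
  4: TP=41, FP=2+6+10+13=31, FN=9+10+4+11=34 → 82/147 = 0.55782
Macro-F1 score = mean = (0.73548 + 0.77441 + 0.80808 + 0.74405 + 0.55782) / 5 = 0.7240

0.7240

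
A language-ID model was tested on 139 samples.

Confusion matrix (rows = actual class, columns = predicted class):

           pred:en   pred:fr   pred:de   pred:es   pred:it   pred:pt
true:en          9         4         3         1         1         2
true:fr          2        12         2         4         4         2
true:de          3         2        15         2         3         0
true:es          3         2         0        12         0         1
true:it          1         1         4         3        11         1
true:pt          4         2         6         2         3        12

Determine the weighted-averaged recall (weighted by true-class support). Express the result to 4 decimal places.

0.5108

Per-class recall (TP/(TP+FN)):
  en: TP=9, FN=4+3+1+1+2=11 → 9/20 = 0.45000
  fr: TP=12, FN=2+2+4+4+2=14 → 12/26 = 0.46154
  de: TP=15, FN=3+2+2+3+0=10 → 15/25 = 0.60000
  es: TP=12, FN=3+2+0+0+1=6 → 12/18 = 0.66667
  it: TP=11, FN=1+1+4+3+1=10 → 11/21 = 0.52381
  pt: TP=12, FN=4+2+6+2+3=17 → 12/29 = 0.41379
Weighted-recall = Σ (supportᵢ/N)·recallᵢ with N=139: (20/139)·0.45000 + (26/139)·0.46154 + (25/139)·0.60000 + (18/139)·0.66667 + (21/139)·0.52381 + (29/139)·0.41379 = 0.5108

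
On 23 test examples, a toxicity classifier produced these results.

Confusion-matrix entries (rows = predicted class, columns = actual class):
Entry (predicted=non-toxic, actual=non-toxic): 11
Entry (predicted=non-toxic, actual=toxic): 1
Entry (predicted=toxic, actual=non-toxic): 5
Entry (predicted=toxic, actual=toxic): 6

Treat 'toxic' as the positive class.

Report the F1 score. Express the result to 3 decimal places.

0.667

Precision = TP/(TP+FP) = 6/11 = 0.5455
Recall = TP/(TP+FN) = 6/7 = 0.8571
F1 = 2·TP/(2·TP+FP+FN) = 12/18 = 0.667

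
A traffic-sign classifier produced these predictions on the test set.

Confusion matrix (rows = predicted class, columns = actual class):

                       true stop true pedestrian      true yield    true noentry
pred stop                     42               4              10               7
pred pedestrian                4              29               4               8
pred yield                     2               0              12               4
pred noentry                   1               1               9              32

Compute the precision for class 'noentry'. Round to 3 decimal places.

Take TP from the diagonal, FP from the rest of the 'noentry' prediction marginal, FN from the rest of the 'noentry' actual marginal.
precision = TP/(TP+FP).
noentry: TP=32, FP=1+1+9=11 → 32/43 = 0.7442

0.744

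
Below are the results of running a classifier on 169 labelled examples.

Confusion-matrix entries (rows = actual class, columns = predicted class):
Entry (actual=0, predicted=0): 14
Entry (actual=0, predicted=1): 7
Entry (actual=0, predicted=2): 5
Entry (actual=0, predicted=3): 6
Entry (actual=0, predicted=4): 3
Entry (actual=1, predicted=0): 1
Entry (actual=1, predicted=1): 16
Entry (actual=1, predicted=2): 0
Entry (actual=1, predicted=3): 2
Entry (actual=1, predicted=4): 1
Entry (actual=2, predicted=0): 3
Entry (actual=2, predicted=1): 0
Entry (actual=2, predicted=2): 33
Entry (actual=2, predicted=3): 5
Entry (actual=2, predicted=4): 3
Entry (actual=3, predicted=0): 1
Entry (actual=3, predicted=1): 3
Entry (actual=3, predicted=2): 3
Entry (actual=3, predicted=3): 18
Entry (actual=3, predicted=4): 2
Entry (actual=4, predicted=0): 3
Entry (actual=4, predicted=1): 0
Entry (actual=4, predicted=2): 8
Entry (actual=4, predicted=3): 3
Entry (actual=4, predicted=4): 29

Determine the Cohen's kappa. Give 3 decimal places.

0.558

Observed agreement pₒ = trace/N = 110/169 = 0.6509
Expected agreement pₑ = Σ (rowᵢ·colᵢ)/N² = (35·22 + 20·26 + 44·49 + 27·34 + 43·38)/169² = 0.2100
κ = (pₒ − pₑ)/(1 − pₑ) = (0.6509 − 0.2100)/(1 − 0.2100) = 0.558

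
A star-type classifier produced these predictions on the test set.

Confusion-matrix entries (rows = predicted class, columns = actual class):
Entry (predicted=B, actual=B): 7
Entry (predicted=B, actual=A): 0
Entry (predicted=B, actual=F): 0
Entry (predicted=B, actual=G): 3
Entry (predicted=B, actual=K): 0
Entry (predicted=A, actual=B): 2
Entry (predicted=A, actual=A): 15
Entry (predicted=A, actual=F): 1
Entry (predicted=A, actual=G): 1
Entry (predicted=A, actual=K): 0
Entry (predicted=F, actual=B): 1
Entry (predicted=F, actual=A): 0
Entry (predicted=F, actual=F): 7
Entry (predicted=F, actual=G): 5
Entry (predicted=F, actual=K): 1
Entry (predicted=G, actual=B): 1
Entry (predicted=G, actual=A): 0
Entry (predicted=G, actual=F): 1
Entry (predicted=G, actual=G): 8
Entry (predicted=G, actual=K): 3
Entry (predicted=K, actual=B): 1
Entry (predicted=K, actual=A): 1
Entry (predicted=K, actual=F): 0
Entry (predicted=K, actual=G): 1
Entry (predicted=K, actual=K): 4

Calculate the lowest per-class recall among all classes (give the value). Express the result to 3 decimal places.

0.444

Per-class recall (TP/(TP+FN)):
  B: TP=7, FN=2+1+1+1=5 → 7/12 = 0.5833
  A: TP=15, FN=0+0+0+1=1 → 15/16 = 0.9375
  F: TP=7, FN=0+1+1+0=2 → 7/9 = 0.7778
  G: TP=8, FN=3+1+5+1=10 → 8/18 = 0.4444
  K: TP=4, FN=0+0+1+3=4 → 4/8 = 0.5000
Lowest is class 'G' with recall = 0.444.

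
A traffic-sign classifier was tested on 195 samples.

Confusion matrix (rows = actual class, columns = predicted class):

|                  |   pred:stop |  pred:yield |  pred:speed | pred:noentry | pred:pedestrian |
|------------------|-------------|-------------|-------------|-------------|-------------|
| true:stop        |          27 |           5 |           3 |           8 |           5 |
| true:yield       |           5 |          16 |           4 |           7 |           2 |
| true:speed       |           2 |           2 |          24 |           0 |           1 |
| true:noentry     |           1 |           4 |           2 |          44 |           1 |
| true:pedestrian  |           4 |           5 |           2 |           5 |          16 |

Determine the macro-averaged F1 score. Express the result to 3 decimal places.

0.635

Per-class F1 score (2·TP/(2·TP+FP+FN)):
  stop: TP=27, FP=5+2+1+4=12, FN=5+3+8+5=21 → 54/87 = 0.6207
  yield: TP=16, FP=5+2+4+5=16, FN=5+4+7+2=18 → 32/66 = 0.4848
  speed: TP=24, FP=3+4+2+2=11, FN=2+2+0+1=5 → 48/64 = 0.7500
  noentry: TP=44, FP=8+7+0+5=20, FN=1+4+2+1=8 → 88/116 = 0.7586
  pedestrian: TP=16, FP=5+2+1+1=9, FN=4+5+2+5=16 → 32/57 = 0.5614
Macro-F1 score = mean = (0.6207 + 0.4848 + 0.7500 + 0.7586 + 0.5614) / 5 = 0.635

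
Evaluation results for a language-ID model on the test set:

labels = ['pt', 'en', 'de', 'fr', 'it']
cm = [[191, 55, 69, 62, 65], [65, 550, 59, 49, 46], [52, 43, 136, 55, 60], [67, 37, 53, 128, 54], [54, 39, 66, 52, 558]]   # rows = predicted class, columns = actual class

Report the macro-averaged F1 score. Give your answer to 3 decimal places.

Per-class F1 score (2·TP/(2·TP+FP+FN)):
  pt: TP=191, FP=55+69+62+65=251, FN=65+52+67+54=238 → 382/871 = 0.4386
  en: TP=550, FP=65+59+49+46=219, FN=55+43+37+39=174 → 1100/1493 = 0.7368
  de: TP=136, FP=52+43+55+60=210, FN=69+59+53+66=247 → 272/729 = 0.3731
  fr: TP=128, FP=67+37+53+54=211, FN=62+49+55+52=218 → 256/685 = 0.3737
  it: TP=558, FP=54+39+66+52=211, FN=65+46+60+54=225 → 1116/1552 = 0.7191
Macro-F1 score = mean = (0.4386 + 0.7368 + 0.3731 + 0.3737 + 0.7191) / 5 = 0.528

0.528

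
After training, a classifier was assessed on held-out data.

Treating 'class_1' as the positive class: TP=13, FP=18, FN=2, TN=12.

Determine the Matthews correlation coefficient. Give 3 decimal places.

MCC = (TP·TN − FP·FN) / √((TP+FP)(TP+FN)(TN+FP)(TN+FN))
Numerator = 13·12 − 18·2 = 120
Denominator = √(31·15·30·14) = √195300 = 441.9276
MCC = 120 / 441.9276 = 0.272

0.272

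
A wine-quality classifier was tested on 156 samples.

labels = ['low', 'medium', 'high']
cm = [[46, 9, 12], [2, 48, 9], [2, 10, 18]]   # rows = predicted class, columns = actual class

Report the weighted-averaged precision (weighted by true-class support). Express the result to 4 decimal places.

0.7195

Per-class precision (TP/(TP+FP)):
  low: TP=46, FP=9+12=21 → 46/67 = 0.68657
  medium: TP=48, FP=2+9=11 → 48/59 = 0.81356
  high: TP=18, FP=2+10=12 → 18/30 = 0.60000
Weighted-precision = Σ (supportᵢ/N)·precisionᵢ with N=156: (50/156)·0.68657 + (67/156)·0.81356 + (39/156)·0.60000 = 0.7195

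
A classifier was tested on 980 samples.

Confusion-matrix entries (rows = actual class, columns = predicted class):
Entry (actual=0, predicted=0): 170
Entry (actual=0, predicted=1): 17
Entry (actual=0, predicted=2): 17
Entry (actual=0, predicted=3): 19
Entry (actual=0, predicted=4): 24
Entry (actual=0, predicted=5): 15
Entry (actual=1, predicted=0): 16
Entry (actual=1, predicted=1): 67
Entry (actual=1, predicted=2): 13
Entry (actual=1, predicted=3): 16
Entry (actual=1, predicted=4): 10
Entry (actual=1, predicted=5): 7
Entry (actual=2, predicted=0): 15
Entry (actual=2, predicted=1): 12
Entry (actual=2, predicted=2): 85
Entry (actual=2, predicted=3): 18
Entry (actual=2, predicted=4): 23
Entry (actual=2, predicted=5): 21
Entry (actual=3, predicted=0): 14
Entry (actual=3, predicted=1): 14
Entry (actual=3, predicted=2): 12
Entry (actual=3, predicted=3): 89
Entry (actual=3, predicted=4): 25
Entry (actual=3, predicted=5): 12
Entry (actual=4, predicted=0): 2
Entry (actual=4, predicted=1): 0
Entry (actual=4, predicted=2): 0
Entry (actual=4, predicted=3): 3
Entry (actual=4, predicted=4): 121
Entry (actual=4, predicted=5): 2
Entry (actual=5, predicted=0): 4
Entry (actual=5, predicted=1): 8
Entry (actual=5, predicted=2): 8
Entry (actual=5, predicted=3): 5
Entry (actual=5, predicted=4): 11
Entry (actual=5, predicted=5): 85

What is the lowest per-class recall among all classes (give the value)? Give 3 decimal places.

Per-class recall (TP/(TP+FN)):
  0: TP=170, FN=17+17+19+24+15=92 → 170/262 = 0.6489
  1: TP=67, FN=16+13+16+10+7=62 → 67/129 = 0.5194
  2: TP=85, FN=15+12+18+23+21=89 → 85/174 = 0.4885
  3: TP=89, FN=14+14+12+25+12=77 → 89/166 = 0.5361
  4: TP=121, FN=2+0+0+3+2=7 → 121/128 = 0.9453
  5: TP=85, FN=4+8+8+5+11=36 → 85/121 = 0.7025
Lowest is class '2' with recall = 0.489.

0.489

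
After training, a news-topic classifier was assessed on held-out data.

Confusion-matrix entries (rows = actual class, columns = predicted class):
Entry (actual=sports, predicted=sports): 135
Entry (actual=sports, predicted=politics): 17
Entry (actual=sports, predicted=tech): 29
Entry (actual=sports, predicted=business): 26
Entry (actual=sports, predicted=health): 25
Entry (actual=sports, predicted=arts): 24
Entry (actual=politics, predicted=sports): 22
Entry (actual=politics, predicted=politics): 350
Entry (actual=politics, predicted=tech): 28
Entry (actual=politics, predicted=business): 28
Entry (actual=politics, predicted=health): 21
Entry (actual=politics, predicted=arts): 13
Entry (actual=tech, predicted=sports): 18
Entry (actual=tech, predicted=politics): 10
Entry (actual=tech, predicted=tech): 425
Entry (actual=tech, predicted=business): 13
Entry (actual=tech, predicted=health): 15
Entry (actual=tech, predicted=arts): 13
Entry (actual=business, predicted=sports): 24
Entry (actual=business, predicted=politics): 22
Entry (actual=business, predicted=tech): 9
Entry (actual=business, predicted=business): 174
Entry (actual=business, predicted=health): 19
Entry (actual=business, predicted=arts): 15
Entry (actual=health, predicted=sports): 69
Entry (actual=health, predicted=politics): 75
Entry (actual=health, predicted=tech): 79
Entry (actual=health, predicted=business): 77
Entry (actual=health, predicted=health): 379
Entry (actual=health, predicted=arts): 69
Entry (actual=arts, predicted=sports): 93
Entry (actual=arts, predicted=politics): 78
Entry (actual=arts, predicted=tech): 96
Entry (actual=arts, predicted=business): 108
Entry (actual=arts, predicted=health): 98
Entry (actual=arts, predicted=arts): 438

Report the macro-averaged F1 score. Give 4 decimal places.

0.5896

Per-class F1 score (2·TP/(2·TP+FP+FN)):
  sports: TP=135, FP=22+18+24+69+93=226, FN=17+29+26+25+24=121 → 270/617 = 0.43760
  politics: TP=350, FP=17+10+22+75+78=202, FN=22+28+28+21+13=112 → 700/1014 = 0.69034
  tech: TP=425, FP=29+28+9+79+96=241, FN=18+10+13+15+13=69 → 850/1160 = 0.73276
  business: TP=174, FP=26+28+13+77+108=252, FN=24+22+9+19+15=89 → 348/689 = 0.50508
  health: TP=379, FP=25+21+15+19+98=178, FN=69+75+79+77+69=369 → 758/1305 = 0.58084
  arts: TP=438, FP=24+13+13+15+69=134, FN=93+78+96+108+98=473 → 876/1483 = 0.59069
Macro-F1 score = mean = (0.43760 + 0.69034 + 0.73276 + 0.50508 + 0.58084 + 0.59069) / 6 = 0.5896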